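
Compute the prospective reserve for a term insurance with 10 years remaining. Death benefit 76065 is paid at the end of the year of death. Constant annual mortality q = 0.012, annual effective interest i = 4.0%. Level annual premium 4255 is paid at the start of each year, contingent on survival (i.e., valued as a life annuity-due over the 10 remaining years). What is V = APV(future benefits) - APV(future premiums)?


v = 1/(1+i) = 0.961538
APV(future benefits) per unit = sum_{k=0}^{9} k_p_x * q * v^(k+1) = 0.092599
APV(future benefits) = 76065 * 0.092599 = 7043.5557
Life annuity-due factor ä_{x:10} = sum_{k=0}^{9} k_p_x * v^k = 8.025261
APV(future premiums) = 4255 * 8.025261 = 34147.4865
V = 7043.5557 - 34147.4865
= -27103.9308


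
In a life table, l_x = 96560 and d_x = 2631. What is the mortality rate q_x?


q_x = d_x / l_x
= 2631 / 96560
= 0.0272


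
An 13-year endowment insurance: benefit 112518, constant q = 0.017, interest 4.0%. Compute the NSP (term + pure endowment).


Term component = 17430.8216
Pure endowment = 13_p_x * v^13 * benefit = 0.800195 * 0.600574 * 112518 = 54073.4806
NSP = 71504.3022


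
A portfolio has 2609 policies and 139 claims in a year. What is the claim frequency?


frequency = claims / policies
= 139 / 2609
= 0.0533


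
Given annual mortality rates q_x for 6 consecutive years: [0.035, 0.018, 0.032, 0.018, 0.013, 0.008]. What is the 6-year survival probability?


p_k = 1 - q_k for each year
Survival = product of (1 - q_k)
= 0.965 * 0.982 * 0.968 * 0.982 * 0.987 * 0.992
= 0.882


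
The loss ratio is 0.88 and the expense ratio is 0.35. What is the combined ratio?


Combined ratio = loss ratio + expense ratio
= 0.88 + 0.35
= 1.23


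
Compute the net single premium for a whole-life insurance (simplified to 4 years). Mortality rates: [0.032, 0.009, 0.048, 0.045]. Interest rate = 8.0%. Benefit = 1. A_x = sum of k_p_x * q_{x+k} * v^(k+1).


v = 0.925926
Year 0: k_p_x=1.0, q=0.032, term=0.02963
Year 1: k_p_x=0.968, q=0.009, term=0.007469
Year 2: k_p_x=0.959288, q=0.048, term=0.036553
Year 3: k_p_x=0.913242, q=0.045, term=0.030207
A_x = 0.1039


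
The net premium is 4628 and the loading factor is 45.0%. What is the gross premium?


Gross = net * (1 + loading)
= 4628 * (1 + 0.45)
= 4628 * 1.45
= 6710.6


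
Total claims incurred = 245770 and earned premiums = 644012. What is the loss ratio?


Loss ratio = claims / premiums
= 245770 / 644012
= 0.3816


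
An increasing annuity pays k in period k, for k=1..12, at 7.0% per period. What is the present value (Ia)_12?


(Ia)_n = sum_{k=1}^{n} k * v^k, v = 1/(1+i)
v = 0.934579
Sum computed term by term:
(Ia)_12 = 45.2933


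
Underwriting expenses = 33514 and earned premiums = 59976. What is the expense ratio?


Expense ratio = expenses / premiums
= 33514 / 59976
= 0.5588


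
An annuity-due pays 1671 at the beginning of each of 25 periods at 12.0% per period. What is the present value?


PV_due = PMT * (1-(1+i)^(-n))/i * (1+i)
PV_immediate = 13105.8855
PV_due = 13105.8855 * 1.12
= 14678.5917


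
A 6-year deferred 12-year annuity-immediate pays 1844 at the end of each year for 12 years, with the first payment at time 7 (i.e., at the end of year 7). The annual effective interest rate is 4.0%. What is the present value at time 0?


PV at time 6 of the 12-year annuity-immediate:
a_n = 1844 * (1-(1+0.04)^(-12))/0.04 = 17306.076
Discount back 6 years to time 0:
PV = 17306.076 * (1+0.04)^(-6)
= 17306.076 * 0.790315
= 13677.2433


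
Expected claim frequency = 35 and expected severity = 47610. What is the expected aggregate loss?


E[S] = E[N] * E[X]
= 35 * 47610
= 1.6664e+06


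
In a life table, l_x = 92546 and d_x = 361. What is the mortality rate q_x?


q_x = d_x / l_x
= 361 / 92546
= 0.0039


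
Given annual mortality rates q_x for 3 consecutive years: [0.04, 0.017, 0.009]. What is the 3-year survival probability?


p_k = 1 - q_k for each year
Survival = product of (1 - q_k)
= 0.96 * 0.983 * 0.991
= 0.9352


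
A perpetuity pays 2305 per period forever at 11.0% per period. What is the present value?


PV = PMT / i
= 2305 / 0.11
= 20954.5455


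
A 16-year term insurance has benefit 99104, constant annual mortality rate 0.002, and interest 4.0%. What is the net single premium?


NSP = benefit * sum_{k=0}^{n-1} k_p_x * q * v^(k+1)
With constant q=0.002, v=0.961538
Sum = 0.022996
NSP = 99104 * 0.022996
= 2279.0286


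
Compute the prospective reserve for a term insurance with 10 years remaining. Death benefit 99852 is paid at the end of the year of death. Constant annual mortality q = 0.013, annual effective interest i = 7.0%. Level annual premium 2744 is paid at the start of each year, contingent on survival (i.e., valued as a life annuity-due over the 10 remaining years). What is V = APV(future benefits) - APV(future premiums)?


v = 1/(1+i) = 0.934579
APV(future benefits) per unit = sum_{k=0}^{9} k_p_x * q * v^(k+1) = 0.086771
APV(future benefits) = 99852 * 0.086771 = 8664.2841
Life annuity-due factor ä_{x:10} = sum_{k=0}^{9} k_p_x * v^k = 7.141942
APV(future premiums) = 2744 * 7.141942 = 19597.4899
V = 8664.2841 - 19597.4899
= -10933.2058


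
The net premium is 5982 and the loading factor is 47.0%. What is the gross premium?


Gross = net * (1 + loading)
= 5982 * (1 + 0.47)
= 5982 * 1.47
= 8793.54


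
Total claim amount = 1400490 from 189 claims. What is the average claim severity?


severity = total / number
= 1400490 / 189
= 7410.0


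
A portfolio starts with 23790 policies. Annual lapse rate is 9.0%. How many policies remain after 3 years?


remaining = initial * (1 - lapse)^years
= 23790 * (1 - 0.09)^3
= 23790 * 0.753571
= 17927.4541


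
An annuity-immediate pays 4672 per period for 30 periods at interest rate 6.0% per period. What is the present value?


PV = PMT * (1 - (1+i)^(-n)) / i
= 4672 * (1 - (1+0.06)^(-30)) / 0.06
= 4672 * (1 - 0.17411) / 0.06
= 4672 * 13.764831
= 64309.2911


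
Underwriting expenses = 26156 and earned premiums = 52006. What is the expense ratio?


Expense ratio = expenses / premiums
= 26156 / 52006
= 0.5029


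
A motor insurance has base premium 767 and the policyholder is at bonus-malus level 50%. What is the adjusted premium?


adjusted = base * BM_level / 100
= 767 * 50 / 100
= 767 * 0.5
= 383.5


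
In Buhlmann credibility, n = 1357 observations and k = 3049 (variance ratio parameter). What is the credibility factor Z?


Z = n / (n + k)
= 1357 / (1357 + 3049)
= 1357 / 4406
= 0.308


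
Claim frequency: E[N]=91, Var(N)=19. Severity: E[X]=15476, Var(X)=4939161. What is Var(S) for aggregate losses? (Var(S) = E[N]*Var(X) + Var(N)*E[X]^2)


Var(S) = E[N]*Var(X) + Var(N)*E[X]^2
= 91*4939161 + 19*15476^2
= 449463651 + 4550624944
= 5.0001e+09


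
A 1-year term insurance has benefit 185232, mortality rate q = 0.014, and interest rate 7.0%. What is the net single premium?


NSP = benefit * q * v
v = 1/(1+i) = 0.934579
NSP = 185232 * 0.014 * 0.934579
= 2423.5963


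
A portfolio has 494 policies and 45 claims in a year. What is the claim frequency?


frequency = claims / policies
= 45 / 494
= 0.0911


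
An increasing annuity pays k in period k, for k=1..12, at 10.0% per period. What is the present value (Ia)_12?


(Ia)_n = sum_{k=1}^{n} k * v^k, v = 1/(1+i)
v = 0.909091
Sum computed term by term:
(Ia)_12 = 36.7149


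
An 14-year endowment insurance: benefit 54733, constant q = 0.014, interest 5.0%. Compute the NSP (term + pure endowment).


Term component = 7008.9333
Pure endowment = 14_p_x * v^14 * benefit = 0.820875 * 0.505068 * 54733 = 22692.162
NSP = 29701.0953


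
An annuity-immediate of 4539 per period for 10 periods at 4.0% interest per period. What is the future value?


FV = PMT * ((1+i)^n - 1) / i
= 4539 * ((1.04)^10 - 1) / 0.04
= 4539 * (1.480244 - 1) / 0.04
= 54495.7202


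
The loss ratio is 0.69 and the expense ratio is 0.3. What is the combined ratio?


Combined ratio = loss ratio + expense ratio
= 0.69 + 0.3
= 0.99


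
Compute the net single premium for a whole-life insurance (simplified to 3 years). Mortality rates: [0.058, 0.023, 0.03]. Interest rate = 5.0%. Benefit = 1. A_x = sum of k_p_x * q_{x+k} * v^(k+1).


v = 0.952381
Year 0: k_p_x=1.0, q=0.058, term=0.055238
Year 1: k_p_x=0.942, q=0.023, term=0.019652
Year 2: k_p_x=0.920334, q=0.03, term=0.023851
A_x = 0.0987


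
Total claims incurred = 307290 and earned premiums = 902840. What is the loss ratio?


Loss ratio = claims / premiums
= 307290 / 902840
= 0.3404


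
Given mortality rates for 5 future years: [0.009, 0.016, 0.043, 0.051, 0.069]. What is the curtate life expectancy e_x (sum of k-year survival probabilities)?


e_x = sum_{k=1}^{n} k_p_x
k_p_x values:
  1_p_x = 0.991
  2_p_x = 0.975144
  3_p_x = 0.933213
  4_p_x = 0.885619
  5_p_x = 0.824511
e_x = 4.6095


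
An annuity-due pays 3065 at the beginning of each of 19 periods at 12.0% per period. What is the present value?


PV_due = PMT * (1-(1+i)^(-n))/i * (1+i)
PV_immediate = 22576.1061
PV_due = 22576.1061 * 1.12
= 25285.2388


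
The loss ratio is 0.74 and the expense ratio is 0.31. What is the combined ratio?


Combined ratio = loss ratio + expense ratio
= 0.74 + 0.31
= 1.05


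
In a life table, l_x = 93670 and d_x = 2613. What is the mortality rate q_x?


q_x = d_x / l_x
= 2613 / 93670
= 0.0279


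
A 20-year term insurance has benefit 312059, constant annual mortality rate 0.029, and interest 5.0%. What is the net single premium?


NSP = benefit * sum_{k=0}^{n-1} k_p_x * q * v^(k+1)
With constant q=0.029, v=0.952381
Sum = 0.290287
NSP = 312059 * 0.290287
= 90586.7144


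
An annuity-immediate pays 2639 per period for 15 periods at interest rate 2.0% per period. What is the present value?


PV = PMT * (1 - (1+i)^(-n)) / i
= 2639 * (1 - (1+0.02)^(-15)) / 0.02
= 2639 * (1 - 0.743015) / 0.02
= 2639 * 12.849264
= 33909.2064


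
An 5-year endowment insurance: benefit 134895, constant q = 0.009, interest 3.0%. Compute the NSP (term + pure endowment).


Term component = 5463.7505
Pure endowment = 5_p_x * v^5 * benefit = 0.955803 * 0.862609 * 134895 = 111218.7479
NSP = 116682.4984


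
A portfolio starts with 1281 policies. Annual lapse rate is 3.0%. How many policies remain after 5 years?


remaining = initial * (1 - lapse)^years
= 1281 * (1 - 0.03)^5
= 1281 * 0.858734
= 1100.0383


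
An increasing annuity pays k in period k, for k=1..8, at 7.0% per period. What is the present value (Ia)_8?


(Ia)_n = sum_{k=1}^{n} k * v^k, v = 1/(1+i)
v = 0.934579
Sum computed term by term:
(Ia)_8 = 24.7602


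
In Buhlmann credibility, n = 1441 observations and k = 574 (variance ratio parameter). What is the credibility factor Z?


Z = n / (n + k)
= 1441 / (1441 + 574)
= 1441 / 2015
= 0.7151


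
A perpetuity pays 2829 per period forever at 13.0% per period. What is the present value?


PV = PMT / i
= 2829 / 0.13
= 21761.5385


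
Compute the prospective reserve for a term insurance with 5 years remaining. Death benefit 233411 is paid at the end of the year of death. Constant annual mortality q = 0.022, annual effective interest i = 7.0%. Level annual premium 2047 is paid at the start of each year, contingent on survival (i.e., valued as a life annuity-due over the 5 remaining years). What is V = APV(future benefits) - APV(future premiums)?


v = 1/(1+i) = 0.934579
APV(future benefits) per unit = sum_{k=0}^{4} k_p_x * q * v^(k+1) = 0.086581
APV(future benefits) = 233411 * 0.086581 = 20208.9876
Life annuity-due factor ä_{x:5} = sum_{k=0}^{4} k_p_x * v^k = 4.210991
APV(future premiums) = 2047 * 4.210991 = 8619.899
V = 20208.9876 - 8619.899
= 11589.0886


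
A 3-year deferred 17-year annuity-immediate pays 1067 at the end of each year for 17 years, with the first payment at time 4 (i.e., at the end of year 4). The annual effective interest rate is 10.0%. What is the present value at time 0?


PV at time 3 of the 17-year annuity-immediate:
a_n = 1067 * (1-(1+0.1)^(-17))/0.1 = 8558.9974
Discount back 3 years to time 0:
PV = 8558.9974 * (1+0.1)^(-3)
= 8558.9974 * 0.751315
= 6430.5014


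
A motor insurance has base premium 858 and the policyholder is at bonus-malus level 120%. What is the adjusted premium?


adjusted = base * BM_level / 100
= 858 * 120 / 100
= 858 * 1.2
= 1029.6


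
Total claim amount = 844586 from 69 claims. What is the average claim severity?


severity = total / number
= 844586 / 69
= 12240.3768


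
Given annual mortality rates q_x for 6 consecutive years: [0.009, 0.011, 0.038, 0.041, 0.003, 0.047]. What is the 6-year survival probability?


p_k = 1 - q_k for each year
Survival = product of (1 - q_k)
= 0.991 * 0.989 * 0.962 * 0.959 * 0.997 * 0.953
= 0.8591


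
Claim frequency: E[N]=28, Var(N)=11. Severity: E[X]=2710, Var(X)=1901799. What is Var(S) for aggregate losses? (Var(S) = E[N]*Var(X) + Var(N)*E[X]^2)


Var(S) = E[N]*Var(X) + Var(N)*E[X]^2
= 28*1901799 + 11*2710^2
= 53250372 + 80785100
= 1.3404e+08


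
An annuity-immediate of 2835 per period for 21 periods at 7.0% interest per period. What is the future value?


FV = PMT * ((1+i)^n - 1) / i
= 2835 * ((1.07)^21 - 1) / 0.07
= 2835 * (4.140562 - 1) / 0.07
= 127192.7762


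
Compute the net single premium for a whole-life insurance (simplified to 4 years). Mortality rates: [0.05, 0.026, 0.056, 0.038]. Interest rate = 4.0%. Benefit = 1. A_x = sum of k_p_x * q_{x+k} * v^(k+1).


v = 0.961538
Year 0: k_p_x=1.0, q=0.05, term=0.048077
Year 1: k_p_x=0.95, q=0.026, term=0.022837
Year 2: k_p_x=0.9253, q=0.056, term=0.046065
Year 3: k_p_x=0.873483, q=0.038, term=0.028373
A_x = 0.1454


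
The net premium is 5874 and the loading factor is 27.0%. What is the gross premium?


Gross = net * (1 + loading)
= 5874 * (1 + 0.27)
= 5874 * 1.27
= 7459.98


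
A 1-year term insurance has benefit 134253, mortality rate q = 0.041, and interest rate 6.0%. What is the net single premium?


NSP = benefit * q * v
v = 1/(1+i) = 0.943396
NSP = 134253 * 0.041 * 0.943396
= 5192.8047


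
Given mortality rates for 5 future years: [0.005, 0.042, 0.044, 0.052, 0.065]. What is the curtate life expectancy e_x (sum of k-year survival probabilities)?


e_x = sum_{k=1}^{n} k_p_x
k_p_x values:
  1_p_x = 0.995
  2_p_x = 0.95321
  3_p_x = 0.911269
  4_p_x = 0.863883
  5_p_x = 0.80773
e_x = 4.5311


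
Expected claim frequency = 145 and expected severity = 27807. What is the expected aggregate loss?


E[S] = E[N] * E[X]
= 145 * 27807
= 4.0320e+06


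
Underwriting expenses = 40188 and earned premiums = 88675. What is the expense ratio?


Expense ratio = expenses / premiums
= 40188 / 88675
= 0.4532


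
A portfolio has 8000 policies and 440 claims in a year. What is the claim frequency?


frequency = claims / policies
= 440 / 8000
= 0.055


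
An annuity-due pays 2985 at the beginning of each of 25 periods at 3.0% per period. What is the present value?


PV_due = PMT * (1-(1+i)^(-n))/i * (1+i)
PV_immediate = 51978.2459
PV_due = 51978.2459 * 1.03
= 53537.5932


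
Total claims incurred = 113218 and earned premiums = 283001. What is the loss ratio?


Loss ratio = claims / premiums
= 113218 / 283001
= 0.4001


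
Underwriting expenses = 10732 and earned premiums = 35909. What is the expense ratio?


Expense ratio = expenses / premiums
= 10732 / 35909
= 0.2989


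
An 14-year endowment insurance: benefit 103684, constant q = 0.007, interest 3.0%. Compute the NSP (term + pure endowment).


Term component = 7862.1434
Pure endowment = 14_p_x * v^14 * benefit = 0.906337 * 0.661118 * 103684 = 62126.9562
NSP = 69989.0996


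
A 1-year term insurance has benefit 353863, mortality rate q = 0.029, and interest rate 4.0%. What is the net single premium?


NSP = benefit * q * v
v = 1/(1+i) = 0.961538
NSP = 353863 * 0.029 * 0.961538
= 9867.3337


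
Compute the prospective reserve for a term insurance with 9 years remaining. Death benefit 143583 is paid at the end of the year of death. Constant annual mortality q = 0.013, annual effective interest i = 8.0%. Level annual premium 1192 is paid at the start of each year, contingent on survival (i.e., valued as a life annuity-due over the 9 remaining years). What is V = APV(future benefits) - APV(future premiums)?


v = 1/(1+i) = 0.925926
APV(future benefits) per unit = sum_{k=0}^{8} k_p_x * q * v^(k+1) = 0.077626
APV(future benefits) = 143583 * 0.077626 = 11145.8287
Life annuity-due factor ä_{x:9} = sum_{k=0}^{8} k_p_x * v^k = 6.448961
APV(future premiums) = 1192 * 6.448961 = 7687.1614
V = 11145.8287 - 7687.1614
= 3458.6673


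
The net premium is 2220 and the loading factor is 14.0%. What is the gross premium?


Gross = net * (1 + loading)
= 2220 * (1 + 0.14)
= 2220 * 1.14
= 2530.8


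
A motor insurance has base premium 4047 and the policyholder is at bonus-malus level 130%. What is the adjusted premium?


adjusted = base * BM_level / 100
= 4047 * 130 / 100
= 4047 * 1.3
= 5261.1


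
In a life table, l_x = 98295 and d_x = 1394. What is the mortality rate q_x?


q_x = d_x / l_x
= 1394 / 98295
= 0.0142


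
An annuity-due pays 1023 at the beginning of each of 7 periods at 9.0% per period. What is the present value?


PV_due = PMT * (1-(1+i)^(-n))/i * (1+i)
PV_immediate = 5148.7108
PV_due = 5148.7108 * 1.09
= 5612.0947


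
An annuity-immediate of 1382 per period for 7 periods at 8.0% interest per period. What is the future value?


FV = PMT * ((1+i)^n - 1) / i
= 1382 * ((1.08)^7 - 1) / 0.08
= 1382 * (1.713824 - 1) / 0.08
= 12331.3142


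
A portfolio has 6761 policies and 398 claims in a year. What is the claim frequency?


frequency = claims / policies
= 398 / 6761
= 0.0589


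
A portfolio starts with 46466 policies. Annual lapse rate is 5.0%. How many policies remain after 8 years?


remaining = initial * (1 - lapse)^years
= 46466 * (1 - 0.05)^8
= 46466 * 0.66342
= 30826.4938


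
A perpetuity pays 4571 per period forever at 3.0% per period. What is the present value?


PV = PMT / i
= 4571 / 0.03
= 152366.6667


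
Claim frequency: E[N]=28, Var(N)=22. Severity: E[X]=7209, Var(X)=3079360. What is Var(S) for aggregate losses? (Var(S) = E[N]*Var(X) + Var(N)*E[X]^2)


Var(S) = E[N]*Var(X) + Var(N)*E[X]^2
= 28*3079360 + 22*7209^2
= 86222080 + 1143332982
= 1.2296e+09


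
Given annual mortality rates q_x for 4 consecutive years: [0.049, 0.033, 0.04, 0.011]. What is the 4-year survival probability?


p_k = 1 - q_k for each year
Survival = product of (1 - q_k)
= 0.951 * 0.967 * 0.96 * 0.989
= 0.8731


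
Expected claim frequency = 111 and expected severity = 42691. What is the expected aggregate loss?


E[S] = E[N] * E[X]
= 111 * 42691
= 4.7387e+06


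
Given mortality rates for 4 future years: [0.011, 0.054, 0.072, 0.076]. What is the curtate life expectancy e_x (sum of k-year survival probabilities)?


e_x = sum_{k=1}^{n} k_p_x
k_p_x values:
  1_p_x = 0.989
  2_p_x = 0.935594
  3_p_x = 0.868231
  4_p_x = 0.802246
e_x = 3.5951


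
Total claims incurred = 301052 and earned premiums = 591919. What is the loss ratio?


Loss ratio = claims / premiums
= 301052 / 591919
= 0.5086


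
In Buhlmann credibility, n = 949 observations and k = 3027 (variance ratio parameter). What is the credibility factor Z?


Z = n / (n + k)
= 949 / (949 + 3027)
= 949 / 3976
= 0.2387


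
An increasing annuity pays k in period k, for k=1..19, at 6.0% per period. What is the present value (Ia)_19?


(Ia)_n = sum_{k=1}^{n} k * v^k, v = 1/(1+i)
v = 0.943396
Sum computed term by term:
(Ia)_19 = 92.4643


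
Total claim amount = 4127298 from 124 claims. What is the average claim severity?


severity = total / number
= 4127298 / 124
= 33284.6613


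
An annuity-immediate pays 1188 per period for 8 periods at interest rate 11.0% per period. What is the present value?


PV = PMT * (1 - (1+i)^(-n)) / i
= 1188 * (1 - (1+0.11)^(-8)) / 0.11
= 1188 * (1 - 0.433926) / 0.11
= 1188 * 5.146123
= 6113.5938


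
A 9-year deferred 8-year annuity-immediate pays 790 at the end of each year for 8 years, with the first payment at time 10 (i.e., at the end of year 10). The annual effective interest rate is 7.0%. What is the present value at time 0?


PV at time 9 of the 8-year annuity-immediate:
a_n = 790 * (1-(1+0.07)^(-8))/0.07 = 4717.3258
Discount back 9 years to time 0:
PV = 4717.3258 * (1+0.07)^(-9)
= 4717.3258 * 0.543934
= 2565.9127


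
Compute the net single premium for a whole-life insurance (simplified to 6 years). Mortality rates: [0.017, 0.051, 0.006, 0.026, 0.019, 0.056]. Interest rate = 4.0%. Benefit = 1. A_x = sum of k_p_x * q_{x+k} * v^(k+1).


v = 0.961538
Year 0: k_p_x=1.0, q=0.017, term=0.016346
Year 1: k_p_x=0.983, q=0.051, term=0.046351
Year 2: k_p_x=0.932867, q=0.006, term=0.004976
Year 3: k_p_x=0.92727, q=0.026, term=0.020608
Year 4: k_p_x=0.903161, q=0.019, term=0.014104
Year 5: k_p_x=0.886001, q=0.056, term=0.039212
A_x = 0.1416


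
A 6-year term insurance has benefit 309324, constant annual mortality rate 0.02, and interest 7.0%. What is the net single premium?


NSP = benefit * sum_{k=0}^{n-1} k_p_x * q * v^(k+1)
With constant q=0.02, v=0.934579
Sum = 0.09105
NSP = 309324 * 0.09105
= 28164.0064


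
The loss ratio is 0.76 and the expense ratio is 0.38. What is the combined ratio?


Combined ratio = loss ratio + expense ratio
= 0.76 + 0.38
= 1.14


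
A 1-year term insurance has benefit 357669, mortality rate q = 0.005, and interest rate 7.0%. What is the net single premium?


NSP = benefit * q * v
v = 1/(1+i) = 0.934579
NSP = 357669 * 0.005 * 0.934579
= 1671.3505


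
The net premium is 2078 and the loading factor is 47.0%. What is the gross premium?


Gross = net * (1 + loading)
= 2078 * (1 + 0.47)
= 2078 * 1.47
= 3054.66


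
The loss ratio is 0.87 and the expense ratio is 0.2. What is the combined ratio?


Combined ratio = loss ratio + expense ratio
= 0.87 + 0.2
= 1.07


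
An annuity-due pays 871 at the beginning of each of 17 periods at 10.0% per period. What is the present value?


PV_due = PMT * (1-(1+i)^(-n))/i * (1+i)
PV_immediate = 6986.7729
PV_due = 6986.7729 * 1.1
= 7685.4502


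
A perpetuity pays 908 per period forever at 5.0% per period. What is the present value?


PV = PMT / i
= 908 / 0.05
= 18160.0


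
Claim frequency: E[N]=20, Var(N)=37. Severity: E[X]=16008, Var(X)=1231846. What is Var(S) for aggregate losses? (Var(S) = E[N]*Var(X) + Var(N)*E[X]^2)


Var(S) = E[N]*Var(X) + Var(N)*E[X]^2
= 20*1231846 + 37*16008^2
= 24636920 + 9481474368
= 9.5061e+09


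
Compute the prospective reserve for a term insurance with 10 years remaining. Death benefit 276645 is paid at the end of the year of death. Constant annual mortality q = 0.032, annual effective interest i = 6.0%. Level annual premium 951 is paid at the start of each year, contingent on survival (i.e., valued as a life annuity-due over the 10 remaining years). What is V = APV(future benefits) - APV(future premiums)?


v = 1/(1+i) = 0.943396
APV(future benefits) per unit = sum_{k=0}^{9} k_p_x * q * v^(k+1) = 0.207526
APV(future benefits) = 276645 * 0.207526 = 57411.1079
Life annuity-due factor ä_{x:10} = sum_{k=0}^{9} k_p_x * v^k = 6.874308
APV(future premiums) = 951 * 6.874308 = 6537.467
V = 57411.1079 - 6537.467
= 50873.641


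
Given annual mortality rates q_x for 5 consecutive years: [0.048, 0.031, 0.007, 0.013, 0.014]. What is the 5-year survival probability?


p_k = 1 - q_k for each year
Survival = product of (1 - q_k)
= 0.952 * 0.969 * 0.993 * 0.987 * 0.986
= 0.8915


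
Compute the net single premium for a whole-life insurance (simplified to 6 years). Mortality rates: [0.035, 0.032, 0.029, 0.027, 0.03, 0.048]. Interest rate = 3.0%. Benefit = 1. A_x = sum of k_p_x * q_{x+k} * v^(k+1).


v = 0.970874
Year 0: k_p_x=1.0, q=0.035, term=0.033981
Year 1: k_p_x=0.965, q=0.032, term=0.029107
Year 2: k_p_x=0.93412, q=0.029, term=0.024791
Year 3: k_p_x=0.907031, q=0.027, term=0.021759
Year 4: k_p_x=0.882541, q=0.03, term=0.022839
Year 5: k_p_x=0.856064, q=0.048, term=0.034413
A_x = 0.1669


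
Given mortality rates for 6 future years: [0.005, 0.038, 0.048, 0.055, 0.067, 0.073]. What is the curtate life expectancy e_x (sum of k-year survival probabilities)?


e_x = sum_{k=1}^{n} k_p_x
k_p_x values:
  1_p_x = 0.995
  2_p_x = 0.95719
  3_p_x = 0.911245
  4_p_x = 0.861126
  5_p_x = 0.803431
  6_p_x = 0.74478
e_x = 5.2728


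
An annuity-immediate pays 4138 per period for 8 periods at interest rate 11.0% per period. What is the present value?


PV = PMT * (1 - (1+i)^(-n)) / i
= 4138 * (1 - (1+0.11)^(-8)) / 0.11
= 4138 * (1 - 0.433926) / 0.11
= 4138 * 5.146123
= 21294.656


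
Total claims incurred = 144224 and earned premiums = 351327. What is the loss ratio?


Loss ratio = claims / premiums
= 144224 / 351327
= 0.4105


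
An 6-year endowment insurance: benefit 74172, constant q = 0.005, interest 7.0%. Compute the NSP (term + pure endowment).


Term component = 1747.4915
Pure endowment = 6_p_x * v^6 * benefit = 0.970373 * 0.666342 * 74172 = 47959.6282
NSP = 49707.1197


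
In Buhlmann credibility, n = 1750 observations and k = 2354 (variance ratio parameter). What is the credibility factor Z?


Z = n / (n + k)
= 1750 / (1750 + 2354)
= 1750 / 4104
= 0.4264


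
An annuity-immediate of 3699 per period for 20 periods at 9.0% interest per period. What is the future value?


FV = PMT * ((1+i)^n - 1) / i
= 3699 * ((1.09)^20 - 1) / 0.09
= 3699 * (5.604411 - 1) / 0.09
= 189241.2826


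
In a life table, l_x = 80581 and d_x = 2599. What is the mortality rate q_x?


q_x = d_x / l_x
= 2599 / 80581
= 0.0323


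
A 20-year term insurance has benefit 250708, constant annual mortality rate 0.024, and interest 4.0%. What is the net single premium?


NSP = benefit * sum_{k=0}^{n-1} k_p_x * q * v^(k+1)
With constant q=0.024, v=0.961538
Sum = 0.269716
NSP = 250708 * 0.269716
= 67620.0526


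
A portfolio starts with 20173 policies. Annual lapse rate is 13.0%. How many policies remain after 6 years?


remaining = initial * (1 - lapse)^years
= 20173 * (1 - 0.13)^6
= 20173 * 0.433626
= 8747.5414


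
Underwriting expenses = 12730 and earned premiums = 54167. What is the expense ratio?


Expense ratio = expenses / premiums
= 12730 / 54167
= 0.235


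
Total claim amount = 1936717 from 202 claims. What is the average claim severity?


severity = total / number
= 1936717 / 202
= 9587.7079


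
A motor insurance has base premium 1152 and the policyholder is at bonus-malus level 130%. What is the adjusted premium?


adjusted = base * BM_level / 100
= 1152 * 130 / 100
= 1152 * 1.3
= 1497.6


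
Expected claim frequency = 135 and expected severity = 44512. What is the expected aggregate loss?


E[S] = E[N] * E[X]
= 135 * 44512
= 6.0091e+06


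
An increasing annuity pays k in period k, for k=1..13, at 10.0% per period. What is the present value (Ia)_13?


(Ia)_n = sum_{k=1}^{n} k * v^k, v = 1/(1+i)
v = 0.909091
Sum computed term by term:
(Ia)_13 = 40.4805


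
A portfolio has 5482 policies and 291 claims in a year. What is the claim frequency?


frequency = claims / policies
= 291 / 5482
= 0.0531


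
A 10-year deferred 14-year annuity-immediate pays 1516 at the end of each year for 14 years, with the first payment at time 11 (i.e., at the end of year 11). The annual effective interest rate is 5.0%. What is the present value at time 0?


PV at time 10 of the 14-year annuity-immediate:
a_n = 1516 * (1-(1+0.05)^(-14))/0.05 = 15006.3397
Discount back 10 years to time 0:
PV = 15006.3397 * (1+0.05)^(-10)
= 15006.3397 * 0.613913
= 9212.5908


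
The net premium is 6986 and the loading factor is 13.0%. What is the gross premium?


Gross = net * (1 + loading)
= 6986 * (1 + 0.13)
= 6986 * 1.13
= 7894.18


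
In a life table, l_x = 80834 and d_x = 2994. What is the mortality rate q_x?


q_x = d_x / l_x
= 2994 / 80834
= 0.037


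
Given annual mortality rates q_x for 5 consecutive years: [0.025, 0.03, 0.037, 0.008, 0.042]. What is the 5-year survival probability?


p_k = 1 - q_k for each year
Survival = product of (1 - q_k)
= 0.975 * 0.97 * 0.963 * 0.992 * 0.958
= 0.8655


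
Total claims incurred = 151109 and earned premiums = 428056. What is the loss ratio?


Loss ratio = claims / premiums
= 151109 / 428056
= 0.353


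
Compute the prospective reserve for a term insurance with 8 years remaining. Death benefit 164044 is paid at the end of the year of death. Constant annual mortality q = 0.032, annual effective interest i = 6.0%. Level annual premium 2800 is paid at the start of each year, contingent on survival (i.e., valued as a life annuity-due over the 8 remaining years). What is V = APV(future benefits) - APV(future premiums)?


v = 1/(1+i) = 0.943396
APV(future benefits) per unit = sum_{k=0}^{7} k_p_x * q * v^(k+1) = 0.17959
APV(future benefits) = 164044 * 0.17959 = 29460.73
Life annuity-due factor ä_{x:8} = sum_{k=0}^{7} k_p_x * v^k = 5.948932
APV(future premiums) = 2800 * 5.948932 = 16657.011
V = 29460.73 - 16657.011
= 12803.719


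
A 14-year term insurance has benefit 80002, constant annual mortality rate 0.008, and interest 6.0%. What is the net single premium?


NSP = benefit * sum_{k=0}^{n-1} k_p_x * q * v^(k+1)
With constant q=0.008, v=0.943396
Sum = 0.071146
NSP = 80002 * 0.071146
= 5691.8263


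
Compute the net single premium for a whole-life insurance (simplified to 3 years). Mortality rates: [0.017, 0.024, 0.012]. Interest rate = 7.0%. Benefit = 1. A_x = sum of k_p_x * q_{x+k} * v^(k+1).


v = 0.934579
Year 0: k_p_x=1.0, q=0.017, term=0.015888
Year 1: k_p_x=0.983, q=0.024, term=0.020606
Year 2: k_p_x=0.959408, q=0.012, term=0.009398
A_x = 0.0459


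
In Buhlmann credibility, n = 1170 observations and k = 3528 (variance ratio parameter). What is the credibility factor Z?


Z = n / (n + k)
= 1170 / (1170 + 3528)
= 1170 / 4698
= 0.249


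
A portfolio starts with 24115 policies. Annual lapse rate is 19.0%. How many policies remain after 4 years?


remaining = initial * (1 - lapse)^years
= 24115 * (1 - 0.19)^4
= 24115 * 0.430467
= 10380.7168


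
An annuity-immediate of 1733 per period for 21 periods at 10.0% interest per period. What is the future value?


FV = PMT * ((1+i)^n - 1) / i
= 1733 * ((1.1)^21 - 1) / 0.1
= 1733 * (7.40025 - 1) / 0.1
= 110916.3315


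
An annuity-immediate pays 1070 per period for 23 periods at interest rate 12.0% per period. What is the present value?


PV = PMT * (1 - (1+i)^(-n)) / i
= 1070 * (1 - (1+0.12)^(-23)) / 0.12
= 1070 * (1 - 0.073788) / 0.12
= 1070 * 7.718434
= 8258.7241


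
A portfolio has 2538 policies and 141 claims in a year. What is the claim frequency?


frequency = claims / policies
= 141 / 2538
= 0.0556


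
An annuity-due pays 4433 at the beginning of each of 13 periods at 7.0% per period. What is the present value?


PV_due = PMT * (1-(1+i)^(-n))/i * (1+i)
PV_immediate = 37049.4658
PV_due = 37049.4658 * 1.07
= 39642.9284


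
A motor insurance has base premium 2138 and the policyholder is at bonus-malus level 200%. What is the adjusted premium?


adjusted = base * BM_level / 100
= 2138 * 200 / 100
= 2138 * 2.0
= 4276.0


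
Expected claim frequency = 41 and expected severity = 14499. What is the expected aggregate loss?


E[S] = E[N] * E[X]
= 41 * 14499
= 594459


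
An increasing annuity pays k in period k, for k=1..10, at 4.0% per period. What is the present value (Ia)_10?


(Ia)_n = sum_{k=1}^{n} k * v^k, v = 1/(1+i)
v = 0.961538
Sum computed term by term:
(Ia)_10 = 41.9922


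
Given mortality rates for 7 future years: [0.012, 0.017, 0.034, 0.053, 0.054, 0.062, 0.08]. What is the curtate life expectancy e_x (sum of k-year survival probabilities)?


e_x = sum_{k=1}^{n} k_p_x
k_p_x values:
  1_p_x = 0.988
  2_p_x = 0.971204
  3_p_x = 0.938183
  4_p_x = 0.888459
  5_p_x = 0.840483
  6_p_x = 0.788373
  7_p_x = 0.725303
e_x = 6.14


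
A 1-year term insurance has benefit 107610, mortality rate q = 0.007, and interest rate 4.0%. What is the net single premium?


NSP = benefit * q * v
v = 1/(1+i) = 0.961538
NSP = 107610 * 0.007 * 0.961538
= 724.2981


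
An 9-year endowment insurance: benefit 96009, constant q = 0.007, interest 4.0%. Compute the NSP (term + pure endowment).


Term component = 4868.2656
Pure endowment = 9_p_x * v^9 * benefit = 0.938735 * 0.702587 * 96009 = 63322.0737
NSP = 68190.3393


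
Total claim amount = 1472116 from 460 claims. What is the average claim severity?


severity = total / number
= 1472116 / 460
= 3200.2522


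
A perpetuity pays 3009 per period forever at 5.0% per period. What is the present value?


PV = PMT / i
= 3009 / 0.05
= 60180.0


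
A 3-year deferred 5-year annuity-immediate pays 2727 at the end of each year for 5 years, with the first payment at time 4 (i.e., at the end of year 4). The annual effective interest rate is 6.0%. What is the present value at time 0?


PV at time 3 of the 5-year annuity-immediate:
a_n = 2727 * (1-(1+0.06)^(-5))/0.06 = 11487.116
Discount back 3 years to time 0:
PV = 11487.116 * (1+0.06)^(-3)
= 11487.116 * 0.839619
= 9644.8041


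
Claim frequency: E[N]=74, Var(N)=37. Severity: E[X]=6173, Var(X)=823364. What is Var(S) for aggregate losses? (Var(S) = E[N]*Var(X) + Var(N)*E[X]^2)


Var(S) = E[N]*Var(X) + Var(N)*E[X]^2
= 74*823364 + 37*6173^2
= 60928936 + 1409919373
= 1.4708e+09


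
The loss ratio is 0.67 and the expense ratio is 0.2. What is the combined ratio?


Combined ratio = loss ratio + expense ratio
= 0.67 + 0.2
= 0.87


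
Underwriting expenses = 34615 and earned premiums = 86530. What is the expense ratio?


Expense ratio = expenses / premiums
= 34615 / 86530
= 0.4


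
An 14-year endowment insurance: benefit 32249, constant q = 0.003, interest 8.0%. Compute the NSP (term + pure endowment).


Term component = 785.1227
Pure endowment = 14_p_x * v^14 * benefit = 0.958809 * 0.340461 * 32249 = 10527.2732
NSP = 11312.3958


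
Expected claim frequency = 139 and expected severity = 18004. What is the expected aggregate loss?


E[S] = E[N] * E[X]
= 139 * 18004
= 2.5026e+06


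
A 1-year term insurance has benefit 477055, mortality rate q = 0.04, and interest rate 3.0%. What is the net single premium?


NSP = benefit * q * v
v = 1/(1+i) = 0.970874
NSP = 477055 * 0.04 * 0.970874
= 18526.4078


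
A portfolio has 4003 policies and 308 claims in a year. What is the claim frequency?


frequency = claims / policies
= 308 / 4003
= 0.0769


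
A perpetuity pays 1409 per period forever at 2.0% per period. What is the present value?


PV = PMT / i
= 1409 / 0.02
= 70450.0


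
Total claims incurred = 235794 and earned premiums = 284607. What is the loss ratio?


Loss ratio = claims / premiums
= 235794 / 284607
= 0.8285


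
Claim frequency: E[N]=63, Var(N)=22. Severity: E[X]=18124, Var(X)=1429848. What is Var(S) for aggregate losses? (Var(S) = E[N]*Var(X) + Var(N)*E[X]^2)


Var(S) = E[N]*Var(X) + Var(N)*E[X]^2
= 63*1429848 + 22*18124^2
= 90080424 + 7226546272
= 7.3166e+09


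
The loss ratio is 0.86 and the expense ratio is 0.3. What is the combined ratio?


Combined ratio = loss ratio + expense ratio
= 0.86 + 0.3
= 1.16


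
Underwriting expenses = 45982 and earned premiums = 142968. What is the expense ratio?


Expense ratio = expenses / premiums
= 45982 / 142968
= 0.3216


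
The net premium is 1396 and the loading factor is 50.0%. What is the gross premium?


Gross = net * (1 + loading)
= 1396 * (1 + 0.5)
= 1396 * 1.5
= 2094.0


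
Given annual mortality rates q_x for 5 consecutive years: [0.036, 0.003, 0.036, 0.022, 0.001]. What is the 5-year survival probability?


p_k = 1 - q_k for each year
Survival = product of (1 - q_k)
= 0.964 * 0.997 * 0.964 * 0.978 * 0.999
= 0.9052


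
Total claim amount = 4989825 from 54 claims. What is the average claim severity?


severity = total / number
= 4989825 / 54
= 92404.1667


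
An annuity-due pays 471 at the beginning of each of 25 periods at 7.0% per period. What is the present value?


PV_due = PMT * (1-(1+i)^(-n))/i * (1+i)
PV_immediate = 5488.8377
PV_due = 5488.8377 * 1.07
= 5873.0563


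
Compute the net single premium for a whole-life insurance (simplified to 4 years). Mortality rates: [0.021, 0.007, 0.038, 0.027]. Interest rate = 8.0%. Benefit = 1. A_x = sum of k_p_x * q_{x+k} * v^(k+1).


v = 0.925926
Year 0: k_p_x=1.0, q=0.021, term=0.019444
Year 1: k_p_x=0.979, q=0.007, term=0.005875
Year 2: k_p_x=0.972147, q=0.038, term=0.029325
Year 3: k_p_x=0.935205, q=0.027, term=0.01856
A_x = 0.0732


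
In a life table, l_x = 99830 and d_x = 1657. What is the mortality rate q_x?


q_x = d_x / l_x
= 1657 / 99830
= 0.0166


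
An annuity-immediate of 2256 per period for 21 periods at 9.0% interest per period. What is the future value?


FV = PMT * ((1+i)^n - 1) / i
= 2256 * ((1.09)^21 - 1) / 0.09
= 2256 * (6.108808 - 1) / 0.09
= 128060.7806


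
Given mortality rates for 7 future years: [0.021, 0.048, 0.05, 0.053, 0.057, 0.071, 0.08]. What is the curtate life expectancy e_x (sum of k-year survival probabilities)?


e_x = sum_{k=1}^{n} k_p_x
k_p_x values:
  1_p_x = 0.979
  2_p_x = 0.932008
  3_p_x = 0.885408
  4_p_x = 0.838481
  5_p_x = 0.790688
  6_p_x = 0.734549
  7_p_x = 0.675785
e_x = 5.8359


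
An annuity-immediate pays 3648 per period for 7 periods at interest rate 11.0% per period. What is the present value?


PV = PMT * (1 - (1+i)^(-n)) / i
= 3648 * (1 - (1+0.11)^(-7)) / 0.11
= 3648 * (1 - 0.481658) / 0.11
= 3648 * 4.712196
= 17190.092


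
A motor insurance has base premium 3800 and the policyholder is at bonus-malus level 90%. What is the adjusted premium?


adjusted = base * BM_level / 100
= 3800 * 90 / 100
= 3800 * 0.9
= 3420.0


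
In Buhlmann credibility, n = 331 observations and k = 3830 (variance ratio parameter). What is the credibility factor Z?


Z = n / (n + k)
= 331 / (331 + 3830)
= 331 / 4161
= 0.0795


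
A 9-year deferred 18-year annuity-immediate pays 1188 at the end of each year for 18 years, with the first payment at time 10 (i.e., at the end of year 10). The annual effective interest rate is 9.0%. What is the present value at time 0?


PV at time 9 of the 18-year annuity-immediate:
a_n = 1188 * (1-(1+0.09)^(-18))/0.09 = 10401.6826
Discount back 9 years to time 0:
PV = 10401.6826 * (1+0.09)^(-9)
= 10401.6826 * 0.460428
= 4789.2236


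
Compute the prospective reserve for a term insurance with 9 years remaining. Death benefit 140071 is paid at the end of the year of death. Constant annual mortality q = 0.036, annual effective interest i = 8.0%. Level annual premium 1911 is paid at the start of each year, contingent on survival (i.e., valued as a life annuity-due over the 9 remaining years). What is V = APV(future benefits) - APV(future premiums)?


v = 1/(1+i) = 0.925926
APV(future benefits) per unit = sum_{k=0}^{8} k_p_x * q * v^(k+1) = 0.198729
APV(future benefits) = 140071 * 0.198729 = 27836.2333
Life annuity-due factor ä_{x:9} = sum_{k=0}^{8} k_p_x * v^k = 5.961884
APV(future premiums) = 1911 * 5.961884 = 11393.1596
V = 27836.2333 - 11393.1596
= 16443.0738


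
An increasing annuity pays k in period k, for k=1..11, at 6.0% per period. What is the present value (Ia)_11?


(Ia)_n = sum_{k=1}^{n} k * v^k, v = 1/(1+i)
v = 0.943396
Sum computed term by term:
(Ia)_11 = 42.7571


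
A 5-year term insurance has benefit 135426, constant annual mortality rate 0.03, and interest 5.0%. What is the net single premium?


NSP = benefit * sum_{k=0}^{n-1} k_p_x * q * v^(k+1)
With constant q=0.03, v=0.952381
Sum = 0.122685
NSP = 135426 * 0.122685
= 16614.7094
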